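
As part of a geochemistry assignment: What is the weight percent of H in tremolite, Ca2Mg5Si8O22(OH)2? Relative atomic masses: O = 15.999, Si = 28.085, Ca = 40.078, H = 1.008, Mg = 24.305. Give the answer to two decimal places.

0.25 mass %

Molar mass of Ca2Mg5Si8O22(OH)2: 2·40.078 + 5·24.305 + 8·28.085 + 24·15.999 + 2·1.008 = 812.353 g/mol.
Mass of H per formula unit: 2 × 1.008 = 2.016 g.
Weight fraction H = 2.016 / 812.353 = 0.0025.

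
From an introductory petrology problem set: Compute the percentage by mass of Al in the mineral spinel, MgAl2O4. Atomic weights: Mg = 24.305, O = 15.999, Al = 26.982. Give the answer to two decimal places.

37.93 mass %

M(MgAl2O4) = 142.265 g/mol.
Al contributes 2 × 26.982 = 53.964 g per mole.
53.964/142.265 = 0.3793 → 37.93%.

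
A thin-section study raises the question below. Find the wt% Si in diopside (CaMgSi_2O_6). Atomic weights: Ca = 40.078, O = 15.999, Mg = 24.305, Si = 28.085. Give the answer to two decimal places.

Molar mass of CaMgSi_2O_6: 1×40.078 + 1×24.305 + 2×28.085 + 6×15.999 = 216.547 g/mol.
Mass of Si per formula unit: 2 × 28.085 = 56.170 g.
Weight fraction Si = 56.170 / 216.547 = 0.2594.

25.94 weight percent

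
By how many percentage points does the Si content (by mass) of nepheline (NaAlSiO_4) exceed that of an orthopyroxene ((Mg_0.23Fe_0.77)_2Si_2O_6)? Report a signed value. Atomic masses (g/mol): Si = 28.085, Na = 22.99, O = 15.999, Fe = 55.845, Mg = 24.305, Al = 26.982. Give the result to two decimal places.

M(NaAlSiO_4) = 142.053 g/mol, so wt% Si = 28.085/142.053 × 100 = 19.77%.
M((Mg_0.23Fe_0.77)_2Si_2O_6) = 249.346 g/mol, so wt% Si = 56.170/249.346 × 100 = 22.53%.
19.77 − 22.53 = -2.76 pp.

-2.76 percentage points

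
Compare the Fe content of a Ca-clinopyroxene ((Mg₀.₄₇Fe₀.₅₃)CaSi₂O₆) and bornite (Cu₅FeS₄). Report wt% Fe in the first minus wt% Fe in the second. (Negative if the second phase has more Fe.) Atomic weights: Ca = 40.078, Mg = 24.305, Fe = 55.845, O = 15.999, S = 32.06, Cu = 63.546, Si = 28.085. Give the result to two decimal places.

1.56 percentage points

M((Mg₀.₄₇Fe₀.₅₃)CaSi₂O₆) = 233.263 g/mol, so wt% Fe = 29.598/233.263 × 100 = 12.69%.
M(Cu₅FeS₄) = 501.815 g/mol, so wt% Fe = 55.845/501.815 × 100 = 11.13%.
12.69 − 11.13 = 1.56 pp.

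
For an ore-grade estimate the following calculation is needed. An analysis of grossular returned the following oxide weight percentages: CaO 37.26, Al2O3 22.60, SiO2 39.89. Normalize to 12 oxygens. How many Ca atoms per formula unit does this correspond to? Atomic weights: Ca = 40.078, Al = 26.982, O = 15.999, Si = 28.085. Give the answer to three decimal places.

37.26 wt% CaO ÷ 56.077 g/mol = 0.66444 mol, giving 0.66444 Ca and 0.66444 O.
22.60 wt% Al2O3 ÷ 101.961 g/mol = 0.22165 mol, giving 0.44330 Al and 0.66495 O.
39.89 wt% SiO2 ÷ 60.083 g/mol = 0.66391 mol, giving 0.66391 Si and 1.32782 O.
Oxygen sums to 2.65721; scaling by 12/2.65721 = 4.51601 puts the formula on 12 O.
Ca: 0.66444 × 4.51601 = 3.001 atoms per formula unit.

3.001 Ca apfu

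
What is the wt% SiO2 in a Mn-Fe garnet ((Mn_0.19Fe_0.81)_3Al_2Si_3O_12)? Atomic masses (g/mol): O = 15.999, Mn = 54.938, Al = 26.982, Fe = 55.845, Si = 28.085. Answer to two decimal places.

Molar mass of (Mn_0.19Fe_0.81)_3Al_2Si_3O_12 = 0.57×54.938 + 2.43×55.845 + 2×26.982 + 3×28.085 + 12×15.999 = 497.225 g/mol.
Each formula unit contains 3 Si, equivalent to 3/1 = 3.0000 mol SiO2.
M(SiO2) = 1×28.085 + 2×15.999 = 60.083 g/mol.
Mass of SiO2 per formula unit = 3.0000 × 60.083 = 180.249 g.
SiO2 wt% = 180.249 / 497.225 × 100 = 36.25%.

36.25 wt%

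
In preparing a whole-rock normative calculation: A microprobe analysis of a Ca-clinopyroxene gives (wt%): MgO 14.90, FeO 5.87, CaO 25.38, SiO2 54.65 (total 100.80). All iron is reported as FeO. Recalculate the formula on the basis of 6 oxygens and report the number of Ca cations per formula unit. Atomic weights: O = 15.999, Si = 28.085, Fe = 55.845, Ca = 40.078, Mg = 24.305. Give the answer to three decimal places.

MgO (M=40.304): mol = 0.36969; Mg = 0.36969, O = 0.36969.
FeO (M=71.844): mol = 0.08170; Fe = 0.08170, O = 0.08170.
CaO (M=56.077): mol = 0.45259; Ca = 0.45259, O = 0.45259.
SiO2 (M=60.083): mol = 0.90958; Si = 0.90958, O = 1.81916.
ΣO = 2.72314; factor = 6/ΣO = 2.20334.
Ca apfu = 0.45259 × 2.20334 = 0.997.

0.997 Ca apfu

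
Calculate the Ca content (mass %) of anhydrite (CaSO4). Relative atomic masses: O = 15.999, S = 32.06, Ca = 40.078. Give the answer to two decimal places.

M(CaSO4) = 136.134 g/mol.
Ca contributes 1 × 40.078 = 40.078 g per mole.
40.078/136.134 = 0.2944 → 29.44%.

29.44 mass %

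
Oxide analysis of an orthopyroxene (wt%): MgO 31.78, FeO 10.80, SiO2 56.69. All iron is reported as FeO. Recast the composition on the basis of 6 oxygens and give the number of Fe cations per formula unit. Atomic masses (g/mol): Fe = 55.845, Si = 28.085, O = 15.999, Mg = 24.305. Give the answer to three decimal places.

MgO (M=40.304): mol = 0.78851; Mg = 0.78851, O = 0.78851.
FeO (M=71.844): mol = 0.15033; Fe = 0.15033, O = 0.15033.
SiO2 (M=60.083): mol = 0.94353; Si = 0.94353, O = 1.88706.
ΣO = 2.82590; factor = 6/ΣO = 2.12322.
Fe apfu = 0.15033 × 2.12322 = 0.319.

0.319 Fe apfu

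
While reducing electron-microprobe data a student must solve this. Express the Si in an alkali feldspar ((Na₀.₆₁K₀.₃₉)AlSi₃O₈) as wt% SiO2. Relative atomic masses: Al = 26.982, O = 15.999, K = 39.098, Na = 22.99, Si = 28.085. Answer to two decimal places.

67.13 wt%

Molar mass of (Na₀.₆₁K₀.₃₉)AlSi₃O₈ = 0.61·22.99 + 0.39·39.098 + 1·26.982 + 3·28.085 + 8·15.999 = 268.501 g/mol.
Each formula unit contains 3 Si, equivalent to 3/1 = 3.0000 mol SiO2.
M(SiO2) = 1×28.085 + 2×15.999 = 60.083 g/mol.
Mass of SiO2 per formula unit = 3.0000 × 60.083 = 180.249 g.
SiO2 wt% = 180.249 / 268.501 × 100 = 67.13%.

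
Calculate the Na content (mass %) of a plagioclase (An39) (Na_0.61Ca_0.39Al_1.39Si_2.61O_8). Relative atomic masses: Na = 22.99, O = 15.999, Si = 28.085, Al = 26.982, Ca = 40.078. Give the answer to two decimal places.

5.22 mass %

Formula mass = 0.61·22.99 + 0.39·40.078 + 1.39·26.982 + 2.61·28.085 + 8·15.999 = 268.453 g/mol, of which 14.024 g is Na.
So Na makes up 14.024/268.453 = 0.0522 of the mass, i.e. 5.22%.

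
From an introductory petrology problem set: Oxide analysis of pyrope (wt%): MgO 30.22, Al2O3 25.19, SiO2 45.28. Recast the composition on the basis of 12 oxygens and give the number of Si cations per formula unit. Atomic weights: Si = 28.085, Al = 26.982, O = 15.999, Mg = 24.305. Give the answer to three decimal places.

MgO: 30.22/40.304 = 0.74980 mol → 0.74980 mol Mg, 0.74980 mol O.
Al2O3: 25.19/101.961 = 0.24706 mol → 0.49412 mol Al, 0.74118 mol O.
SiO2: 45.28/60.083 = 0.75362 mol → 0.75362 mol Si, 1.50724 mol O.
Total oxygen = 2.99822 mol. Normalization factor = 12/2.99822 = 4.00237.
Si per 12 O = 0.75362 × 4.00237 = 3.016.

3.016 Si apfu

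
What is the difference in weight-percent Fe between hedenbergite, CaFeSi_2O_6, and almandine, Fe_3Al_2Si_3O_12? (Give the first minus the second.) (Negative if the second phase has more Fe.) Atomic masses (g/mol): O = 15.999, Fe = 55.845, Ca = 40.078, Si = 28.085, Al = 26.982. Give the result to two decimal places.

-11.15 percentage points

First mineral: 55.845 g Fe in 248.087 g formula = 22.51 wt% Fe.
Second mineral: 167.535 g Fe in 497.742 g formula = 33.66 wt% Fe.
22.51% − 33.66% gives a difference of -11.15 percentage points.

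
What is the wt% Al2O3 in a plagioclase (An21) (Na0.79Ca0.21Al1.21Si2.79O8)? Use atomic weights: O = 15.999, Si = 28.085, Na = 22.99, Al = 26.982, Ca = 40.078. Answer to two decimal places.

M(Na0.79Ca0.21Al1.21Si2.79O8) = 265.576 g/mol; M(Al2O3) = 101.961 g/mol.
Moles Al2O3 per formula unit = 1.21 Al ÷ 2 = 0.6050.
Al2O3 fraction = (0.6050 × 101.961) / 265.576 = 61.686/265.576 = 0.2323.

23.23 wt%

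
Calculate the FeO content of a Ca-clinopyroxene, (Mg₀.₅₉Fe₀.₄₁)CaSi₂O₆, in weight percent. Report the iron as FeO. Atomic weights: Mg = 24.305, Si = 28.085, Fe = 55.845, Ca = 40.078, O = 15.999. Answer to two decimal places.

Molar mass of (Mg₀.₅₉Fe₀.₄₁)CaSi₂O₆ = 0.59×24.305 + 0.41×55.845 + 1×40.078 + 2×28.085 + 6×15.999 = 229.478 g/mol.
Each formula unit contains 0.41 Fe, equivalent to 0.41/1 = 0.4100 mol FeO.
M(FeO) = 1×55.845 + 1×15.999 = 71.844 g/mol.
Mass of FeO per formula unit = 0.4100 × 71.844 = 29.456 g.
FeO wt% = 29.456 / 229.478 × 100 = 12.84%.

12.84 wt%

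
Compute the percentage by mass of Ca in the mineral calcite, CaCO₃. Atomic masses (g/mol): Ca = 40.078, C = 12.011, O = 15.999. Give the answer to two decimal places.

Formula mass = 1×40.078 + 1×12.011 + 3×15.999 = 100.086 g/mol, of which 40.078 g is Ca.
So Ca makes up 40.078/100.086 = 0.4004 of the mass, i.e. 40.04%.

40.04 wt%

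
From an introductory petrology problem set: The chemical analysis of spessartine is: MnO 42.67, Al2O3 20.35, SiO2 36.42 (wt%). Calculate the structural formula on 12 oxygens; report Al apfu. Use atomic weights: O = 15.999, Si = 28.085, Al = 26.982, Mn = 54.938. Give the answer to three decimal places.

MnO (M=70.937): mol = 0.60152; Mn = 0.60152, O = 0.60152.
Al2O3 (M=101.961): mol = 0.19959; Al = 0.39918, O = 0.59877.
SiO2 (M=60.083): mol = 0.60616; Si = 0.60616, O = 1.21232.
ΣO = 2.41261; factor = 12/ΣO = 4.97387.
Al apfu = 0.39918 × 4.97387 = 1.985.

1.985 Al apfu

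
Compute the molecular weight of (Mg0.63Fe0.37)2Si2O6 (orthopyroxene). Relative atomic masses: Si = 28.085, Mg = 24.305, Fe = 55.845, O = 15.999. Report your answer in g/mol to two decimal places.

Mg: 1.26 × 24.305 = 30.6243
Fe: 0.74 × 55.845 = 41.3253
Si: 2 × 28.085 = 56.1700
O: 6 × 15.999 = 95.9940
Summing the contributions gives the formula mass.

224.11 g/mol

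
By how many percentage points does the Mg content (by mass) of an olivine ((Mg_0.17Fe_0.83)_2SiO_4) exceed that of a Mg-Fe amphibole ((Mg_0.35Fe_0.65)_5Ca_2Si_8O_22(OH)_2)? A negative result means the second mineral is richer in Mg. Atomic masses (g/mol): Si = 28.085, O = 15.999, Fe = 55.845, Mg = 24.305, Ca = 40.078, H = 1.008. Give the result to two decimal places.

-0.37 percentage points

First mineral: 8.264 g Mg in 193.047 g formula = 4.28 wt% Mg.
Second mineral: 42.534 g Mg in 914.858 g formula = 4.65 wt% Mg.
4.28% − 4.65% gives a difference of -0.37 percentage points.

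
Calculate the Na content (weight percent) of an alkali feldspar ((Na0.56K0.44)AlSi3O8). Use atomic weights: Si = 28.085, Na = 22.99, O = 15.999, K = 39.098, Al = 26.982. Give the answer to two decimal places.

4.78 weight percent

Molar mass of (Na0.56K0.44)AlSi3O8: 0.56·22.99 + 0.44·39.098 + 1·26.982 + 3·28.085 + 8·15.999 = 269.307 g/mol.
Mass of Na per formula unit: 0.56 × 22.99 = 12.874 g.
Weight fraction Na = 12.874 / 269.307 = 0.0478.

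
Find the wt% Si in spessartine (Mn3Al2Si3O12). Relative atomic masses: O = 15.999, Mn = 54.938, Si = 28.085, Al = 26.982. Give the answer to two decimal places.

Molar mass of Mn3Al2Si3O12: 3·54.938 + 2·26.982 + 3·28.085 + 12·15.999 = 495.021 g/mol.
Mass of Si per formula unit: 3 × 28.085 = 84.255 g.
Weight fraction Si = 84.255 / 495.021 = 0.1702.

17.02 mass %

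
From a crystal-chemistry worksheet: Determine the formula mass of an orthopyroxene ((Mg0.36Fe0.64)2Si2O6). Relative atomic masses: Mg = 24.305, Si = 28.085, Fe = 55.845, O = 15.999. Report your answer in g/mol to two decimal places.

Mg: 0.72 × 24.305 = 17.4996
Fe: 1.28 × 55.845 = 71.4816
Si: 2 × 28.085 = 56.1700
O: 6 × 15.999 = 95.9940
Summing the contributions gives the formula mass.

241.15 g/mol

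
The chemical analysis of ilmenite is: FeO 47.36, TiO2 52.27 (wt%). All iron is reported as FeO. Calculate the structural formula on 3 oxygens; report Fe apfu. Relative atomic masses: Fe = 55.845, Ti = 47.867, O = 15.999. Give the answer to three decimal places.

FeO: 47.36/71.844 = 0.65921 mol → 0.65921 mol Fe, 0.65921 mol O.
TiO2: 52.27/79.865 = 0.65448 mol → 0.65448 mol Ti, 1.30896 mol O.
Total oxygen = 1.96817 mol. Normalization factor = 3/1.96817 = 1.52426.
Fe per 3 O = 0.65921 × 1.52426 = 1.005.

1.005 Fe apfu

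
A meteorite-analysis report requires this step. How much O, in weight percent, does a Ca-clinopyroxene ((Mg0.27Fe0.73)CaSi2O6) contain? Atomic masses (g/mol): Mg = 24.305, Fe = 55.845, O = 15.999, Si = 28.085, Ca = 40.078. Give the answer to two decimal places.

40.07 weight percent

Formula mass = 0.27·24.305 + 0.73·55.845 + 1·40.078 + 2·28.085 + 6·15.999 = 239.571 g/mol, of which 95.994 g is O.
So O makes up 95.994/239.571 = 0.4007 of the mass, i.e. 40.07%.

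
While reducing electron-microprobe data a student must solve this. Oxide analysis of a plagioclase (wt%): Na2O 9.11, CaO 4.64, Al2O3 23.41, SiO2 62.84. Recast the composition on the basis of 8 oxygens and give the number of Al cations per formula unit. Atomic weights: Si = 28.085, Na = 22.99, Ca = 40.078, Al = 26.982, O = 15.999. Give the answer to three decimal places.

9.11 wt% Na2O ÷ 61.979 g/mol = 0.14699 mol, giving 0.29398 Na and 0.14699 O.
4.64 wt% CaO ÷ 56.077 g/mol = 0.08274 mol, giving 0.08274 Ca and 0.08274 O.
23.41 wt% Al2O3 ÷ 101.961 g/mol = 0.22960 mol, giving 0.45920 Al and 0.68880 O.
62.84 wt% SiO2 ÷ 60.083 g/mol = 1.04589 mol, giving 1.04589 Si and 2.09178 O.
Oxygen sums to 3.01031; scaling by 8/3.01031 = 2.65753 puts the formula on 8 O.
Al: 0.45920 × 2.65753 = 1.220 atoms per formula unit.

1.220 Al apfu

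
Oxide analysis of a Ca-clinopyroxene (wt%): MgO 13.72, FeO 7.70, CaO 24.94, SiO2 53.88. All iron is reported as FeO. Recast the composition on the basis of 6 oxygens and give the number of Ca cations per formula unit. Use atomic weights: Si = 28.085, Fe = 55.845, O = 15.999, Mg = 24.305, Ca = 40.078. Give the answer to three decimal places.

0.994 Ca apfu

MgO (M=40.304): mol = 0.34041; Mg = 0.34041, O = 0.34041.
FeO (M=71.844): mol = 0.10718; Fe = 0.10718, O = 0.10718.
CaO (M=56.077): mol = 0.44475; Ca = 0.44475, O = 0.44475.
SiO2 (M=60.083): mol = 0.89676; Si = 0.89676, O = 1.79352.
ΣO = 2.68586; factor = 6/ΣO = 2.23392.
Ca apfu = 0.44475 × 2.23392 = 0.994.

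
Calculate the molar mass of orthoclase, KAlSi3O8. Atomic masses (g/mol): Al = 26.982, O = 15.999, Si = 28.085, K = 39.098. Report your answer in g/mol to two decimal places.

278.33 g/mol

K: 1 × 39.098 = 39.0980
Al: 1 × 26.982 = 26.9820
Si: 3 × 28.085 = 84.2550
O: 8 × 15.999 = 127.9920
Summing the contributions gives the formula mass.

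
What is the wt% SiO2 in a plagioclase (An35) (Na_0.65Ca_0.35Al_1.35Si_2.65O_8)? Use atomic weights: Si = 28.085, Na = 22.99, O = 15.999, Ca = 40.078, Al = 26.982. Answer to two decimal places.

59.45 wt%

Formula mass = 267.814 g/mol.
2.65 Si → 2.6500 mol SiO2 per formula unit; M(SiO2) = 60.083, so SiO2 mass = 159.220 g.
159.220/267.814 × 100 = 59.45 wt%.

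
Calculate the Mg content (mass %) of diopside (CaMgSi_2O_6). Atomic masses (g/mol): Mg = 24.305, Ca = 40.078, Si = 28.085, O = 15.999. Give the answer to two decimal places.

11.22 mass %

M(CaMgSi_2O_6) = 216.547 g/mol.
Mg contributes 1 × 24.305 = 24.305 g per mole.
24.305/216.547 = 0.1122 → 11.22%.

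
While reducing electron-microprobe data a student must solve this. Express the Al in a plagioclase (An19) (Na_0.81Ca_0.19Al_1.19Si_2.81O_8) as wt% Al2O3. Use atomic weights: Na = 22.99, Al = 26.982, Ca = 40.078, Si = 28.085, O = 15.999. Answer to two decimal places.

22.87 wt%

M(Na_0.81Ca_0.19Al_1.19Si_2.81O_8) = 265.256 g/mol; M(Al2O3) = 101.961 g/mol.
Moles Al2O3 per formula unit = 1.19 Al ÷ 2 = 0.5950.
Al2O3 fraction = (0.5950 × 101.961) / 265.256 = 60.667/265.256 = 0.2287.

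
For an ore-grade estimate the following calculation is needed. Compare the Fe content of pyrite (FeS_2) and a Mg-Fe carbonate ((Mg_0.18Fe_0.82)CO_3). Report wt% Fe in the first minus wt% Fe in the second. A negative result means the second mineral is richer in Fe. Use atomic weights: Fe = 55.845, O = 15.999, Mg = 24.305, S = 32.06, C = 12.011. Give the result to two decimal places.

4.99 percentage points

Fe in FeS_2: molar mass 119.965 g/mol; 1×55.845 = 55.845 g → 46.55 wt%.
Fe in (Mg_0.18Fe_0.82)CO_3: molar mass 110.176 g/mol; 0.82×55.845 = 45.793 g → 41.56 wt%.
Difference = 46.55 − 41.56 = 4.99 percentage points.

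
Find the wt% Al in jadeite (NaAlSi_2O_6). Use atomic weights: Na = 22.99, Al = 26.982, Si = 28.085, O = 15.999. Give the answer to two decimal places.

13.35 wt%

M(NaAlSi_2O_6) = 202.136 g/mol.
Al contributes 1 × 26.982 = 26.982 g per mole.
26.982/202.136 = 0.1335 → 13.35%.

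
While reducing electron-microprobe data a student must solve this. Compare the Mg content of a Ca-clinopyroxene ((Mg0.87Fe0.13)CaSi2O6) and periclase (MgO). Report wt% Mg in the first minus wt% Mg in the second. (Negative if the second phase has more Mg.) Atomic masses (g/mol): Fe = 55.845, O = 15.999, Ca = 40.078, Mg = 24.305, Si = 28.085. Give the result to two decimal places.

M((Mg0.87Fe0.13)CaSi2O6) = 220.647 g/mol, so wt% Mg = 21.145/220.647 × 100 = 9.58%.
M(MgO) = 40.304 g/mol, so wt% Mg = 24.305/40.304 × 100 = 60.30%.
9.58 − 60.30 = -50.72 pp.

-50.72 percentage points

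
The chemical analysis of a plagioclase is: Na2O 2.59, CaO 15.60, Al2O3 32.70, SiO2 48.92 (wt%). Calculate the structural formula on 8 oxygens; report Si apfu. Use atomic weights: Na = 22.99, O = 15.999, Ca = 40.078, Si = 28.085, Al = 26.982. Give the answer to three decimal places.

Na2O: 2.59/61.979 = 0.04179 mol → 0.08358 mol Na, 0.04179 mol O.
CaO: 15.60/56.077 = 0.27819 mol → 0.27819 mol Ca, 0.27819 mol O.
Al2O3: 32.70/101.961 = 0.32071 mol → 0.64142 mol Al, 0.96213 mol O.
SiO2: 48.92/60.083 = 0.81421 mol → 0.81421 mol Si, 1.62842 mol O.
Total oxygen = 2.91053 mol. Normalization factor = 8/2.91053 = 2.74864.
Si per 8 O = 0.81421 × 2.74864 = 2.238.

2.238 Si apfu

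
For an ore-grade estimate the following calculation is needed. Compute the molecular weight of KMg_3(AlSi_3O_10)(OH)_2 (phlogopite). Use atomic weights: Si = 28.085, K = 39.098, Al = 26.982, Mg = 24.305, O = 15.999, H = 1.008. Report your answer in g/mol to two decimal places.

The formula mass is the sum 1(39.098) + 3(24.305) + 1(26.982) + 3(28.085) + 12(15.999) + 2(1.008).

417.25 g/mol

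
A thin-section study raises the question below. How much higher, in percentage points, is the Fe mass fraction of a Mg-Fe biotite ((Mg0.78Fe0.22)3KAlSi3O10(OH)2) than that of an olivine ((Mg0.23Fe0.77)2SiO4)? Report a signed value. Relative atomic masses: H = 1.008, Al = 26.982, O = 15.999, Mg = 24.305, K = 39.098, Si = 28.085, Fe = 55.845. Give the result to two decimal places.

-37.03 percentage points

M((Mg0.78Fe0.22)3KAlSi3O10(OH)2) = 438.070 g/mol, so wt% Fe = 36.858/438.070 × 100 = 8.41%.
M((Mg0.23Fe0.77)2SiO4) = 189.263 g/mol, so wt% Fe = 86.001/189.263 × 100 = 45.44%.
8.41 − 45.44 = -37.03 pp.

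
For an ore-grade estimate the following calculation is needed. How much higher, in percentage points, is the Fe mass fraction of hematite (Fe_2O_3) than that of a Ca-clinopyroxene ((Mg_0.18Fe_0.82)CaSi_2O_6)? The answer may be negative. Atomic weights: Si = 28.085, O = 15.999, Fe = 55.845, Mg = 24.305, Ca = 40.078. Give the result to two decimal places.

51.05 percentage points

M(Fe_2O_3) = 159.687 g/mol, so wt% Fe = 111.690/159.687 × 100 = 69.94%.
M((Mg_0.18Fe_0.82)CaSi_2O_6) = 242.410 g/mol, so wt% Fe = 45.793/242.410 × 100 = 18.89%.
69.94 − 18.89 = 51.05 pp.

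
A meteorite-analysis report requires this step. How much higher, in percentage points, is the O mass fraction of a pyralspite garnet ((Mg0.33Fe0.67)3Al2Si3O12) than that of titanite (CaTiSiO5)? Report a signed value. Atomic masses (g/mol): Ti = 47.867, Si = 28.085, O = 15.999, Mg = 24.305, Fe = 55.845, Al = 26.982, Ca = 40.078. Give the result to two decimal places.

M((Mg0.33Fe0.67)3Al2Si3O12) = 466.517 g/mol, so wt% O = 191.988/466.517 × 100 = 41.15%.
M(CaTiSiO5) = 196.025 g/mol, so wt% O = 79.995/196.025 × 100 = 40.81%.
41.15 − 40.81 = 0.34 pp.

0.34 percentage points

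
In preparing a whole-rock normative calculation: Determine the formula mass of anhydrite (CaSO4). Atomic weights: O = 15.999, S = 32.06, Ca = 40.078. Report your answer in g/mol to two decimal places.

The formula mass is the sum 1·40.078 + 1·32.06 + 4·15.999.

136.13 g/mol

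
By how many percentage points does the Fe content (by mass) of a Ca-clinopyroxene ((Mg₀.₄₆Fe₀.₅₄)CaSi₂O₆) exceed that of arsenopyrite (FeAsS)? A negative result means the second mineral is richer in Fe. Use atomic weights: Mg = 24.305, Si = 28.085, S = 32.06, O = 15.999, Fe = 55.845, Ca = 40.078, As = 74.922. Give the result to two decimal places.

First mineral: 30.156 g Fe in 233.579 g formula = 12.91 wt% Fe.
Second mineral: 55.845 g Fe in 162.827 g formula = 34.30 wt% Fe.
12.91% − 34.30% gives a difference of -21.39 percentage points.

-21.39 percentage points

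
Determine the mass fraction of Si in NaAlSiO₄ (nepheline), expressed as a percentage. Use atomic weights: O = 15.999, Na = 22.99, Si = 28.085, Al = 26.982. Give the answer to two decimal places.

Molar mass of NaAlSiO₄: 1×22.99 + 1×26.982 + 1×28.085 + 4×15.999 = 142.053 g/mol.
Mass of Si per formula unit: 1 × 28.085 = 28.085 g.
Weight fraction Si = 28.085 / 142.053 = 0.1977.

19.77 mass %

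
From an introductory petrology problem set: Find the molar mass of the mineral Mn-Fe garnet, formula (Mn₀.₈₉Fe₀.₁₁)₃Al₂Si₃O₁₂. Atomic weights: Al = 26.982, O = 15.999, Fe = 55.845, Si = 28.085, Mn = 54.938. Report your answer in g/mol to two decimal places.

The formula mass is the sum 2.67*54.938 + 0.33*55.845 + 2*26.982 + 3*28.085 + 12*15.999.

495.32 g/mol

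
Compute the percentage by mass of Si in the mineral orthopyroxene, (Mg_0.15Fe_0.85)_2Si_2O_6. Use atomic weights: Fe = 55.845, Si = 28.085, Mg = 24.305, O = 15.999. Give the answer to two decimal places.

22.08 wt%

Molar mass of (Mg_0.15Fe_0.85)_2Si_2O_6: 0.30×24.305 + 1.70×55.845 + 2×28.085 + 6×15.999 = 254.392 g/mol.
Mass of Si per formula unit: 2 × 28.085 = 56.170 g.
Weight fraction Si = 56.170 / 254.392 = 0.2208.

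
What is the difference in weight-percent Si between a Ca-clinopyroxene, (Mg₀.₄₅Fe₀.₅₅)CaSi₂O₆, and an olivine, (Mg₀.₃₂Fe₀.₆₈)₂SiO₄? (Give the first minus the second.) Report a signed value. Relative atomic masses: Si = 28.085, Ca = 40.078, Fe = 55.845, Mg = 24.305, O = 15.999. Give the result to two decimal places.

8.72 percentage points

Si in (Mg₀.₄₅Fe₀.₅₅)CaSi₂O₆: molar mass 233.894 g/mol; 2×28.085 = 56.170 g → 24.02 wt%.
Si in (Mg₀.₃₂Fe₀.₆₈)₂SiO₄: molar mass 183.585 g/mol; 1×28.085 = 28.085 g → 15.30 wt%.
Difference = 24.02 − 15.30 = 8.72 percentage points.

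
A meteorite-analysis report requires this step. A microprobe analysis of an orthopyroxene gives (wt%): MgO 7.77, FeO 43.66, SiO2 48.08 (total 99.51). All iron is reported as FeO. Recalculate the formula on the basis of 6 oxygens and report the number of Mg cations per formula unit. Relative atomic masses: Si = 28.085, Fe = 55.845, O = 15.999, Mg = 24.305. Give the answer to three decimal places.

0.482 Mg apfu

MgO: 7.77/40.304 = 0.19278 mol → 0.19278 mol Mg, 0.19278 mol O.
FeO: 43.66/71.844 = 0.60771 mol → 0.60771 mol Fe, 0.60771 mol O.
SiO2: 48.08/60.083 = 0.80023 mol → 0.80023 mol Si, 1.60046 mol O.
Total oxygen = 2.40095 mol. Normalization factor = 6/2.40095 = 2.49901.
Mg per 6 O = 0.19278 × 2.49901 = 0.482.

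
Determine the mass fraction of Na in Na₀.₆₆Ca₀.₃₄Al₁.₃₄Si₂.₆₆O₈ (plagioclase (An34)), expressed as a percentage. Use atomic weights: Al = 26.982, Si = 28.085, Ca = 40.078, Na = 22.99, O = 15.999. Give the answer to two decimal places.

5.67 weight percent

M(Na₀.₆₆Ca₀.₃₄Al₁.₃₄Si₂.₆₆O₈) = 267.654 g/mol.
Na contributes 0.66 × 22.99 = 15.173 g per mole.
15.173/267.654 = 0.0567 → 5.67%.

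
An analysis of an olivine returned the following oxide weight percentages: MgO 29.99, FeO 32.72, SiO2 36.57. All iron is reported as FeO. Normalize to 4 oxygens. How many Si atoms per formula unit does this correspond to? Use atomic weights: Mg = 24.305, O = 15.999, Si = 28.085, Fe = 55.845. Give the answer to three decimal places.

1.007 Si apfu

MgO (M=40.304): mol = 0.74409; Mg = 0.74409, O = 0.74409.
FeO (M=71.844): mol = 0.45543; Fe = 0.45543, O = 0.45543.
SiO2 (M=60.083): mol = 0.60866; Si = 0.60866, O = 1.21732.
ΣO = 2.41684; factor = 4/ΣO = 1.65505.
Si apfu = 0.60866 × 1.65505 = 1.007.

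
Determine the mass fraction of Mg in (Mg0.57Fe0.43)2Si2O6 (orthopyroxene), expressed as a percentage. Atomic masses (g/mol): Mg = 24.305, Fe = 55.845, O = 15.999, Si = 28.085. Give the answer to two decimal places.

12.16 weight percent

Molar mass of (Mg0.57Fe0.43)2Si2O6: 1.14*24.305 + 0.86*55.845 + 2*28.085 + 6*15.999 = 227.898 g/mol.
Mass of Mg per formula unit: 1.14 × 24.305 = 27.708 g.
Weight fraction Mg = 27.708 / 227.898 = 0.1216.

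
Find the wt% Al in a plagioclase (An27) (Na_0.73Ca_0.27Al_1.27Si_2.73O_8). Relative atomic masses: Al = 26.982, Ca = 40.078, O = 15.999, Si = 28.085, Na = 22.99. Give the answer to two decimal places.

12.86 weight percent

Formula mass = 0.73·22.99 + 0.27·40.078 + 1.27·26.982 + 2.73·28.085 + 8·15.999 = 266.535 g/mol, of which 34.267 g is Al.
So Al makes up 34.267/266.535 = 0.1286 of the mass, i.e. 12.86%.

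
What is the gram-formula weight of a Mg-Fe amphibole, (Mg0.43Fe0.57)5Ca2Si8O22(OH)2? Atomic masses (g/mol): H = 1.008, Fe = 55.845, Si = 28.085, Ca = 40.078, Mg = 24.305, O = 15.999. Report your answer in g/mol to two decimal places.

M = 2.15×24.305 + 2.85×55.845 + 2×40.078 + 8×28.085 + 24×15.999 + 2×1.008

902.24 g/mol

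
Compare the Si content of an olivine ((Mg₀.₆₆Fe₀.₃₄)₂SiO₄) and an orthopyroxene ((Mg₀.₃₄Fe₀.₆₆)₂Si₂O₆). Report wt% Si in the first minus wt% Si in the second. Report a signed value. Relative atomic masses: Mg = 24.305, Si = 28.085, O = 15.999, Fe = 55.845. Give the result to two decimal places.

-5.85 percentage points

M((Mg₀.₆₆Fe₀.₃₄)₂SiO₄) = 162.138 g/mol, so wt% Si = 28.085/162.138 × 100 = 17.32%.
M((Mg₀.₃₄Fe₀.₆₆)₂Si₂O₆) = 242.407 g/mol, so wt% Si = 56.170/242.407 × 100 = 23.17%.
17.32 − 23.17 = -5.85 pp.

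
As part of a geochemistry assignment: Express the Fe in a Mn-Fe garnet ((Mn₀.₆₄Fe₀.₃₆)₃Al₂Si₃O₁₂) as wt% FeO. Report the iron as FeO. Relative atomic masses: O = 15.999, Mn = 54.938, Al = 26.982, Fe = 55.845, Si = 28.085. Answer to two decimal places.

15.64 wt%

Molar mass of (Mn₀.₆₄Fe₀.₃₆)₃Al₂Si₃O₁₂ = 1.92×54.938 + 1.08×55.845 + 2×26.982 + 3×28.085 + 12×15.999 = 496.001 g/mol.
Each formula unit contains 1.08 Fe, equivalent to 1.08/1 = 1.0800 mol FeO.
M(FeO) = 1×55.845 + 1×15.999 = 71.844 g/mol.
Mass of FeO per formula unit = 1.0800 × 71.844 = 77.592 g.
FeO wt% = 77.592 / 496.001 × 100 = 15.64%.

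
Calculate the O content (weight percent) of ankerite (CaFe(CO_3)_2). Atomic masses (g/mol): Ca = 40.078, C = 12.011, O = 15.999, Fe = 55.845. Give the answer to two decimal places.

44.45 weight percent

Molar mass of CaFe(CO_3)_2: 1·40.078 + 1·55.845 + 2·12.011 + 6·15.999 = 215.939 g/mol.
Mass of O per formula unit: 6 × 15.999 = 95.994 g.
Weight fraction O = 95.994 / 215.939 = 0.4445.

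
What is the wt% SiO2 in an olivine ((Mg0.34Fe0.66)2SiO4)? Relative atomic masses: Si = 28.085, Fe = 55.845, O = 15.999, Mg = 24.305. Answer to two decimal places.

Molar mass of (Mg0.34Fe0.66)2SiO4 = 0.68×24.305 + 1.32×55.845 + 1×28.085 + 4×15.999 = 182.324 g/mol.
Each formula unit contains 1 Si, equivalent to 1/1 = 1.0000 mol SiO2.
M(SiO2) = 1×28.085 + 2×15.999 = 60.083 g/mol.
Mass of SiO2 per formula unit = 1.0000 × 60.083 = 60.083 g.
SiO2 wt% = 60.083 / 182.324 × 100 = 32.95%.

32.95 wt%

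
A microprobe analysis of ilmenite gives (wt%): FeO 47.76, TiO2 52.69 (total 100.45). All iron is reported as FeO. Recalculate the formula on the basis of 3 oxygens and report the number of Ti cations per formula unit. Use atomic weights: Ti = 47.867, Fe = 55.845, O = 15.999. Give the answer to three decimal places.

FeO (M=71.844): mol = 0.66477; Fe = 0.66477, O = 0.66477.
TiO2 (M=79.865): mol = 0.65974; Ti = 0.65974, O = 1.31948.
ΣO = 1.98425; factor = 3/ΣO = 1.51191.
Ti apfu = 0.65974 × 1.51191 = 0.997.

0.997 Ti apfu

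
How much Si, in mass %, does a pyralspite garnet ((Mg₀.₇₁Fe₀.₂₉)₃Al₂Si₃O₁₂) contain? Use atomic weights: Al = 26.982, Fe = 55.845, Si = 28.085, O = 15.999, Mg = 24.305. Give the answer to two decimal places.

M((Mg₀.₇₁Fe₀.₂₉)₃Al₂Si₃O₁₂) = 430.562 g/mol.
Si contributes 3 × 28.085 = 84.255 g per mole.
84.255/430.562 = 0.1957 → 19.57%.

19.57 mass %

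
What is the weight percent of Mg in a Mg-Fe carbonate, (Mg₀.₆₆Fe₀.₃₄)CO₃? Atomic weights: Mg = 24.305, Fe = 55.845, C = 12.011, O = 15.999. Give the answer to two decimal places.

M((Mg₀.₆₆Fe₀.₃₄)CO₃) = 95.037 g/mol.
Mg contributes 0.66 × 24.305 = 16.041 g per mole.
16.041/95.037 = 0.1688 → 16.88%.

16.88 wt%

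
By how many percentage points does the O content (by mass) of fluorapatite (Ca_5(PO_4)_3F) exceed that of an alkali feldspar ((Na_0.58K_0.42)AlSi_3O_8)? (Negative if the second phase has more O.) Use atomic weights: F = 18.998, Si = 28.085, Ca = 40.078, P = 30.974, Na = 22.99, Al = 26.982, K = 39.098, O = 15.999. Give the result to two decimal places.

O in Ca_5(PO_4)_3F: molar mass 504.298 g/mol; 12×15.999 = 191.988 g → 38.07 wt%.
O in (Na_0.58K_0.42)AlSi_3O_8: molar mass 268.984 g/mol; 8×15.999 = 127.992 g → 47.58 wt%.
Difference = 38.07 − 47.58 = -9.51 percentage points.

-9.51 percentage points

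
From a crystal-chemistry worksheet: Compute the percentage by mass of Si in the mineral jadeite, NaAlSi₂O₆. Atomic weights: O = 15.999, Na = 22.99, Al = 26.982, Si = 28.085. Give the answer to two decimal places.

Molar mass of NaAlSi₂O₆: 1*22.99 + 1*26.982 + 2*28.085 + 6*15.999 = 202.136 g/mol.
Mass of Si per formula unit: 2 × 28.085 = 56.170 g.
Weight fraction Si = 56.170 / 202.136 = 0.2779.

27.79 wt%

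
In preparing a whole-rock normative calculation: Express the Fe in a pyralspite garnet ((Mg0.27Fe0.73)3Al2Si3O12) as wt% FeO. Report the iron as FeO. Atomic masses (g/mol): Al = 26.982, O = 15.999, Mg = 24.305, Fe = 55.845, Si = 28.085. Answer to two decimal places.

Formula mass = 472.195 g/mol.
2.19 Fe → 2.1900 mol FeO per formula unit; M(FeO) = 71.844, so FeO mass = 157.338 g.
157.338/472.195 × 100 = 33.32 wt%.

33.32 wt%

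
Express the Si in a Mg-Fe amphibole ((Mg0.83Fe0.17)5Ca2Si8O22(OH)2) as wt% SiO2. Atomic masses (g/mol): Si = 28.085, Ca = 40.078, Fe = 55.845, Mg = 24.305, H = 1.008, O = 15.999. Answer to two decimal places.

57.28 wt%

Molar mass of (Mg0.83Fe0.17)5Ca2Si8O22(OH)2 = 4.15·24.305 + 0.85·55.845 + 2·40.078 + 8·28.085 + 24·15.999 + 2·1.008 = 839.162 g/mol.
Each formula unit contains 8 Si, equivalent to 8/1 = 8.0000 mol SiO2.
M(SiO2) = 1×28.085 + 2×15.999 = 60.083 g/mol.
Mass of SiO2 per formula unit = 8.0000 × 60.083 = 480.664 g.
SiO2 wt% = 480.664 / 839.162 × 100 = 57.28%.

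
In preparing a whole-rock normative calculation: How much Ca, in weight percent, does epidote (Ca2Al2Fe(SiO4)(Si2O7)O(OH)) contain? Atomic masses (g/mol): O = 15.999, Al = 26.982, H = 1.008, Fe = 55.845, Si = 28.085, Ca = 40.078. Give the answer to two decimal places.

Molar mass of Ca2Al2Fe(SiO4)(Si2O7)O(OH): 2×40.078 + 2×26.982 + 1×55.845 + 3×28.085 + 13×15.999 + 1×1.008 = 483.215 g/mol.
Mass of Ca per formula unit: 2 × 40.078 = 80.156 g.
Weight fraction Ca = 80.156 / 483.215 = 0.1659.

16.59 weight percent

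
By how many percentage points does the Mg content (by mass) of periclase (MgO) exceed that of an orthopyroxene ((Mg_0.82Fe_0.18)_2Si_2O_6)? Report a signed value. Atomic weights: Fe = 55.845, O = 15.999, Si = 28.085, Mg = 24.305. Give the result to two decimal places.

41.51 percentage points

Mg in MgO: molar mass 40.304 g/mol; 1×24.305 = 24.305 g → 60.30 wt%.
Mg in (Mg_0.82Fe_0.18)_2Si_2O_6: molar mass 212.128 g/mol; 1.64×24.305 = 39.860 g → 18.79 wt%.
Difference = 60.30 − 18.79 = 41.51 percentage points.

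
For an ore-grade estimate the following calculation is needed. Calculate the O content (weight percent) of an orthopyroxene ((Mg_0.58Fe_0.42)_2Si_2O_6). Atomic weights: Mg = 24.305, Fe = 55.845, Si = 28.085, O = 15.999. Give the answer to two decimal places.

Formula mass = 1.16*24.305 + 0.84*55.845 + 2*28.085 + 6*15.999 = 227.268 g/mol, of which 95.994 g is O.
So O makes up 95.994/227.268 = 0.4224 of the mass, i.e. 42.24%.

42.24 weight percent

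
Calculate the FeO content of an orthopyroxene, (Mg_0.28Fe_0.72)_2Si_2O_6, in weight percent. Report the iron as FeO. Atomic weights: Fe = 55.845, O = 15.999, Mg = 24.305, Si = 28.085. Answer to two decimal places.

Molar mass of (Mg_0.28Fe_0.72)_2Si_2O_6 = 0.56×24.305 + 1.44×55.845 + 2×28.085 + 6×15.999 = 246.192 g/mol.
Each formula unit contains 1.44 Fe, equivalent to 1.44/1 = 1.4400 mol FeO.
M(FeO) = 1×55.845 + 1×15.999 = 71.844 g/mol.
Mass of FeO per formula unit = 1.4400 × 71.844 = 103.455 g.
FeO wt% = 103.455 / 246.192 × 100 = 42.02%.

42.02 wt%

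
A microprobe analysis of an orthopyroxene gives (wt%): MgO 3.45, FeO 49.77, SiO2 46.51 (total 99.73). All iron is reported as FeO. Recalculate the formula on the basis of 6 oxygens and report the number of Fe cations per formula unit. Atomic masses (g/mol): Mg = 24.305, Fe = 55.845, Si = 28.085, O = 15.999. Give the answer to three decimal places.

MgO: 3.45/40.304 = 0.08560 mol → 0.08560 mol Mg, 0.08560 mol O.
FeO: 49.77/71.844 = 0.69275 mol → 0.69275 mol Fe, 0.69275 mol O.
SiO2: 46.51/60.083 = 0.77410 mol → 0.77410 mol Si, 1.54820 mol O.
Total oxygen = 2.32655 mol. Normalization factor = 6/2.32655 = 2.57893.
Fe per 6 O = 0.69275 × 2.57893 = 1.787.

1.787 Fe apfu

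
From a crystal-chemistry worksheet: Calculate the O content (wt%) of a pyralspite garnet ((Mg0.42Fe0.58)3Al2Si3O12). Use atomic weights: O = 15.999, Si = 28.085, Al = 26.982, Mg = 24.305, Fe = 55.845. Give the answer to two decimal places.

Formula mass = 1.26·24.305 + 1.74·55.845 + 2·26.982 + 3·28.085 + 12·15.999 = 458.002 g/mol, of which 191.988 g is O.
So O makes up 191.988/458.002 = 0.4192 of the mass, i.e. 41.92%.

41.92 wt%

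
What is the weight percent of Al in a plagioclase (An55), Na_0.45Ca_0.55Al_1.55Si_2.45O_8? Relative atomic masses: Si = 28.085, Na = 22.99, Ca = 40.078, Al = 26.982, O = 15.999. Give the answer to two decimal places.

15.43 mass %

Formula mass = 0.45·22.99 + 0.55·40.078 + 1.55·26.982 + 2.45·28.085 + 8·15.999 = 271.011 g/mol, of which 41.822 g is Al.
So Al makes up 41.822/271.011 = 0.1543 of the mass, i.e. 15.43%.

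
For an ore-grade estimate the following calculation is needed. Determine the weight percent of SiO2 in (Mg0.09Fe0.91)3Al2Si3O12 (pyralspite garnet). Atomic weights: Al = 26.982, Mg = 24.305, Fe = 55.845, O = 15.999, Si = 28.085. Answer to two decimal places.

M((Mg0.09Fe0.91)3Al2Si3O12) = 489.226 g/mol; M(SiO2) = 60.083 g/mol.
Moles SiO2 per formula unit = 3 Si ÷ 1 = 3.0000.
SiO2 fraction = (3.0000 × 60.083) / 489.226 = 180.249/489.226 = 0.3684.

36.84 wt%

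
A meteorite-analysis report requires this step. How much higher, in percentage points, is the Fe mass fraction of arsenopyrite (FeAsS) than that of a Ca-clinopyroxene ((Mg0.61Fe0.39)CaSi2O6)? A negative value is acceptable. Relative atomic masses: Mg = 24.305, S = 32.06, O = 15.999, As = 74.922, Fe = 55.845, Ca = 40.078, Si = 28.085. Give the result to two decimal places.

Fe in FeAsS: molar mass 162.827 g/mol; 1×55.845 = 55.845 g → 34.30 wt%.
Fe in (Mg0.61Fe0.39)CaSi2O6: molar mass 228.848 g/mol; 0.39×55.845 = 21.780 g → 9.52 wt%.
Difference = 34.30 − 9.52 = 24.78 percentage points.

24.78 percentage points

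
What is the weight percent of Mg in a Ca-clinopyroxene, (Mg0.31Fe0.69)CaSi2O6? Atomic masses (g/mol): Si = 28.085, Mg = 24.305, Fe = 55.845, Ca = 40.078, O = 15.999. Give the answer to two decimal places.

M((Mg0.31Fe0.69)CaSi2O6) = 238.310 g/mol.
Mg contributes 0.31 × 24.305 = 7.535 g per mole.
7.535/238.310 = 0.0316 → 3.16%.

3.16 wt%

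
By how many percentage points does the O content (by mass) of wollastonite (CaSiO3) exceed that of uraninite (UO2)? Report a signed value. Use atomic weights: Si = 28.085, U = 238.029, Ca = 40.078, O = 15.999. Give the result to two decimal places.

29.47 percentage points

M(CaSiO3) = 116.160 g/mol, so wt% O = 47.997/116.160 × 100 = 41.32%.
M(UO2) = 270.027 g/mol, so wt% O = 31.998/270.027 × 100 = 11.85%.
41.32 − 11.85 = 29.47 pp.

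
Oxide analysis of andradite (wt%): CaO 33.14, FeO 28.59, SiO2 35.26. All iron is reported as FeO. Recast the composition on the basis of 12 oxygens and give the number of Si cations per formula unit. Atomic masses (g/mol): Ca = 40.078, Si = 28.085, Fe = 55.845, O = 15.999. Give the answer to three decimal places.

3.256 Si apfu

CaO (M=56.077): mol = 0.59097; Ca = 0.59097, O = 0.59097.
FeO (M=71.844): mol = 0.39795; Fe = 0.39795, O = 0.39795.
SiO2 (M=60.083): mol = 0.58685; Si = 0.58685, O = 1.17370.
ΣO = 2.16262; factor = 12/ΣO = 5.54883.
Si apfu = 0.58685 × 5.54883 = 3.256.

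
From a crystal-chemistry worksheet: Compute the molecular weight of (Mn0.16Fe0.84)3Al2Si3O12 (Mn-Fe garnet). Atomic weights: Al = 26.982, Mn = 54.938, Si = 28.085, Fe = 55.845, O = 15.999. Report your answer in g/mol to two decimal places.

497.31 g/mol

Mn: 0.48 × 54.938 = 26.3702
Fe: 2.52 × 55.845 = 140.7294
Al: 2 × 26.982 = 53.9640
Si: 3 × 28.085 = 84.2550
O: 12 × 15.999 = 191.9880
Summing the contributions gives the formula mass.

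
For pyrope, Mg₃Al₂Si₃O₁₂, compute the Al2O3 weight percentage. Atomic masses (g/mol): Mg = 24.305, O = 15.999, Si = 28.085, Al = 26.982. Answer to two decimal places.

Formula mass = 403.122 g/mol.
2 Al → 1.0000 mol Al2O3 per formula unit; M(Al2O3) = 101.961, so Al2O3 mass = 101.961 g.
101.961/403.122 × 100 = 25.29 wt%.

25.29 wt%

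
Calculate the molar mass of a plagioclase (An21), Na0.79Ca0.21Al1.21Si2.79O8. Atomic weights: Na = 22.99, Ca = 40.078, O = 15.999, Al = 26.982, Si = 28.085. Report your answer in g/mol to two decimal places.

M = 0.79×22.99 + 0.21×40.078 + 1.21×26.982 + 2.79×28.085 + 8×15.999

265.58 g/mol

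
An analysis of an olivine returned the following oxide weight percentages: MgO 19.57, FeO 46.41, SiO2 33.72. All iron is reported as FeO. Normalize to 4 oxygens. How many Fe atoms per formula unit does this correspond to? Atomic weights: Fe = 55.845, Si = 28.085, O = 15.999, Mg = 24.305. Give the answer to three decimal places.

1.146 Fe apfu

MgO (M=40.304): mol = 0.48556; Mg = 0.48556, O = 0.48556.
FeO (M=71.844): mol = 0.64598; Fe = 0.64598, O = 0.64598.
SiO2 (M=60.083): mol = 0.56122; Si = 0.56122, O = 1.12244.
ΣO = 2.25398; factor = 4/ΣO = 1.77464.
Fe apfu = 0.64598 × 1.77464 = 1.146.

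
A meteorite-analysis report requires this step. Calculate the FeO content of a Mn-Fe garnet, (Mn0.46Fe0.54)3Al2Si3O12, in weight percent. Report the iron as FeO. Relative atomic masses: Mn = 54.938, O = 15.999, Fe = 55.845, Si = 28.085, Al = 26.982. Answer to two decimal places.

Molar mass of (Mn0.46Fe0.54)3Al2Si3O12 = 1.38×54.938 + 1.62×55.845 + 2×26.982 + 3×28.085 + 12×15.999 = 496.490 g/mol.
Each formula unit contains 1.62 Fe, equivalent to 1.62/1 = 1.6200 mol FeO.
M(FeO) = 1×55.845 + 1×15.999 = 71.844 g/mol.
Mass of FeO per formula unit = 1.6200 × 71.844 = 116.387 g.
FeO wt% = 116.387 / 496.490 × 100 = 23.44%.

23.44 wt%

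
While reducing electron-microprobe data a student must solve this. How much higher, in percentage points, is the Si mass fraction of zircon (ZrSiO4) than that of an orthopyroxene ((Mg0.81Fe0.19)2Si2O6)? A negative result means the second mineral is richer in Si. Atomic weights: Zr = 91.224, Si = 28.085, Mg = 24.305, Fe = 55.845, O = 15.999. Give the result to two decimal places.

M(ZrSiO4) = 183.305 g/mol, so wt% Si = 28.085/183.305 × 100 = 15.32%.
M((Mg0.81Fe0.19)2Si2O6) = 212.759 g/mol, so wt% Si = 56.170/212.759 × 100 = 26.40%.
15.32 − 26.40 = -11.08 pp.

-11.08 percentage points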